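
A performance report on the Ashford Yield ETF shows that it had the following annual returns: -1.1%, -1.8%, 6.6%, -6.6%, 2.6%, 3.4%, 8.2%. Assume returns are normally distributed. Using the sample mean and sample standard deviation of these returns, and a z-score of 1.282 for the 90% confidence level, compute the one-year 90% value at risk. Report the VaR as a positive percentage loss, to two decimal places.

r̄ = (-1.1 − 1.8 + 6.6 − 6.6 + 2.6 + 3.4 + 8.2) / 7 = 11.30 / 7 = 1.6143%
Sample σ = √[Σ(r − r̄)² / 6] = √[158.8886 / 6] = √26.4814 = 5.1460%
VaR = −(r̄ − z·σ) = −(1.6143 − 1.282 × 5.1460) = −(-4.9829) = 4.9829%

4.98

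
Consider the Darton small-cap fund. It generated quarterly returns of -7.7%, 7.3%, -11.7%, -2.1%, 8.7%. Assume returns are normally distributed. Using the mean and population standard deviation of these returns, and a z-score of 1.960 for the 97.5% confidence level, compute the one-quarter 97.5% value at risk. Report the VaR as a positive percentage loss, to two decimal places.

16.87

Mean return r̄ = -5.50 / 5 = -1.1000%
Population σ = √[Σ(r − r̄)² / 5] = √[323.5200 / 5] = √64.7040 = 8.0439%
VaR = −(r̄ − z·σ) = −(-1.1000 − 1.960 × 8.0439) = −(-16.8660) = 16.8660%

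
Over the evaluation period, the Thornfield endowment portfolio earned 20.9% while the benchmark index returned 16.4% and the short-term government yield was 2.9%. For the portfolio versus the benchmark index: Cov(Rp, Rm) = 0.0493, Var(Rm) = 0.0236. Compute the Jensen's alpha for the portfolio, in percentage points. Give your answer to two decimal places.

-10.20

β = Cov / Var = 0.0493 / 0.0236 = 2.0890
E[R] = Rf + β(Rm − Rf) = 2.9% + 2.0890 × (16.4% − 2.9%) = 31.1015%
α = Rp − E[R] = 20.9% − 31.1015% = -10.2015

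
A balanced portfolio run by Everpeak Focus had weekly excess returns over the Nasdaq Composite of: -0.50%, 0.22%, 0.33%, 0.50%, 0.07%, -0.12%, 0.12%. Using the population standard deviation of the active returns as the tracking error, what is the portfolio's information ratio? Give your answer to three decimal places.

0.294

Mean return r̄ = 0.620 / 7 = 0.0886%
Population std dev = √[0.6361 / 7] = 0.3014%
IR = r̄ / tracking error = 0.0886 / 0.3014 = 0.2940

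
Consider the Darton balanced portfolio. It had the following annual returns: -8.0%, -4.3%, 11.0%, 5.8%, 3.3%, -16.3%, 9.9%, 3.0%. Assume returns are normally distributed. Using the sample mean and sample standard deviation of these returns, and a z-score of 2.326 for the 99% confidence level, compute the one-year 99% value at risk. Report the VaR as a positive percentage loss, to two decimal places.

r̄ = (-8 − 4.3 + 11 + 5.8 + 3.3 − 16.3 + 9.9 + 3) / 8 = 4.40 / 8 = 0.5500%
Σ(r − r̄)² = (-8 − 0.5500)² + (-4.3 − 0.5500)² + (11 − 0.5500)² + … = 618.3000
σ = √[618.3000 / 7] = 9.3983%
VaR = −(r̄ − z·σ) = −(0.5500 − 2.326 × 9.3983) = −(-21.3104) = 21.3104%

21.31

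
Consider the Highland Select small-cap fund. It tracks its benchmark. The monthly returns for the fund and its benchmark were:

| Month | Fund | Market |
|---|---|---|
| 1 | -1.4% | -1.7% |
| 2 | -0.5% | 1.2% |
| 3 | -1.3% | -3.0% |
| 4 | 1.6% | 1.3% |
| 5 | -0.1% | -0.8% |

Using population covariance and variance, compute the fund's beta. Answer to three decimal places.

0.492

r̄p = -0.3400%,  r̄m = -0.6000%
Cov = Σ(rp − r̄p)(rm − r̄m) / 5 = 1.3640
Var(rm) = Σ(rm − r̄m)² / 5 = 2.7720
β = Cov / Var = 1.3640 / 2.7720 = 0.4921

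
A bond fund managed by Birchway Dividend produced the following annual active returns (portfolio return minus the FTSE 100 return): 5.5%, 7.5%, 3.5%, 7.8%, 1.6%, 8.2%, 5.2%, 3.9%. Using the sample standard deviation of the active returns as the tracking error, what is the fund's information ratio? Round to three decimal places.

r̄ = (5.5 + 7.5 + 3.5 + 7.8 + 1.6 + 8.2 + 5.2 + 3.9) / 8 = 43.20 / 8 = 5.4000%
Sample std dev = √[38.3600 / 7] = 2.3409%
IR = r̄ / tracking error = 5.4000 / 2.3409 = 2.3068

2.307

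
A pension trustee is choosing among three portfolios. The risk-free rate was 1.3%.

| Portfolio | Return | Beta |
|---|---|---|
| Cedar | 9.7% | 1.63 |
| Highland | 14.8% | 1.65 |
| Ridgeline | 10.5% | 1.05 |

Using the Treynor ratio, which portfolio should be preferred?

Cedar: Treynor = (9.7% − 1.3%) / 1.63 = 5.153
Highland: Treynor = (14.8% − 1.3%) / 1.65 = 8.182
Ridgeline: Treynor = (10.5% − 1.3%) / 1.05 = 8.762
Highest: Ridgeline (8.762).

Ridgeline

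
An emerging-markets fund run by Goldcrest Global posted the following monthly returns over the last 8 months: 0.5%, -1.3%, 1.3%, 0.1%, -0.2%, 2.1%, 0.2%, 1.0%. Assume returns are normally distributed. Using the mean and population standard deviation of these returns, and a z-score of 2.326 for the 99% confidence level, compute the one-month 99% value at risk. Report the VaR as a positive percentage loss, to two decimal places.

μ = (0.5 − 1.3 + 1.3 + 0.1 − 0.2 + 2.1 + 0.2 + 1) / 8 = 0.4625%
Σ(r − μ)² = 7.4188; population σ = √(7.4188/8) = 0.9630%
VaR = −(μ − z·σ) = −(0.4625 − 2.326 × 0.9630) = −(-1.7774) = 1.7774%

1.78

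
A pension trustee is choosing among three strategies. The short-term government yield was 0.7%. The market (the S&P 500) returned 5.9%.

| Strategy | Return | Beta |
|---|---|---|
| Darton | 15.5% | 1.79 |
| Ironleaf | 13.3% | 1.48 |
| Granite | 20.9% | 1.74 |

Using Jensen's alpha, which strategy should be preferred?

Granite

Darton: α = 15.5% − [0.7% + 1.79 × (5.9% − 0.7%)] = 5.492
Ironleaf: α = 13.3% − [0.7% + 1.48 × (5.9% − 0.7%)] = 4.904
Granite: α = 20.9% − [0.7% + 1.74 × (5.9% − 0.7%)] = 11.152
Highest: Granite (11.152).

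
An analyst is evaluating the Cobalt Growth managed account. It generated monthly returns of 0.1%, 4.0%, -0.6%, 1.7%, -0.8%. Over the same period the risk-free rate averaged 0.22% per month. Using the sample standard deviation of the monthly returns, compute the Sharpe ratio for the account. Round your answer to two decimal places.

Mean return r̄ = 4.40 / 5 = 0.8800%
Σ(r − r̄)² = (0.1 − 0.8800)² + (4 − 0.8800)² + … = 16.0280
σ = √[16.0280 / 4] = 2.0017%
Sharpe = (r̄ − rf) / σ = (0.8800 − 0.22) / 2.0017 = 0.6600 / 2.0017 = 0.3297

0.33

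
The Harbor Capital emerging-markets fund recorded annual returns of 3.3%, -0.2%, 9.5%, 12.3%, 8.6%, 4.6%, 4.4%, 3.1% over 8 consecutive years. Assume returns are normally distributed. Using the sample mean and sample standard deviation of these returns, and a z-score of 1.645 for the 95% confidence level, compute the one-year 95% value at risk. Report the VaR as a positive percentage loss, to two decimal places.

1.01

Mean return r̄ = 45.60 / 8 = 5.7000%
Sample σ = √[Σ(r − r̄)² / 7] = √[116.6400 / 7] = √16.6629 = 4.0820%
VaR = −(r̄ − z·σ) = −(5.7000 − 1.645 × 4.0820) = −(-1.0149) = 1.0149%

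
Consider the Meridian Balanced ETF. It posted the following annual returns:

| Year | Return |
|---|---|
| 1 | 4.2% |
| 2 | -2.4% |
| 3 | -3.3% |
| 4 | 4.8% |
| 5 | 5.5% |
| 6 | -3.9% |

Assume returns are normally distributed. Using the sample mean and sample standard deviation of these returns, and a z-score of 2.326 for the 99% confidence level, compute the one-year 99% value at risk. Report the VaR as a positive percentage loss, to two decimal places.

Mean return μ = 4.90 / 6 = 0.8167%
Σ(r − μ)² = (4.2 − 0.8167)² + (-2.4 − 0.8167)² + (-3.3 − 0.8167)² + … = 98.7883
sample σ = √(98.7883 / 5) = √19.7577 = 4.4450%
VaR = −(μ − z·σ) = −(0.8167 − 2.326 × 4.4450) = −(-9.5224) = 9.5224%

9.52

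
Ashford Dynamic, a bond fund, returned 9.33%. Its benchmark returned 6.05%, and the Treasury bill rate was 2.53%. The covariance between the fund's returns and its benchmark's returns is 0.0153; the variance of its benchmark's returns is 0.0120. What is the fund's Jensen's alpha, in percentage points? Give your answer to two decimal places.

β = Cov / Var = 0.0153 / 0.0120 = 1.2750
E[R] = Rf + β(Rm − Rf) = 2.53% + 1.2750 × (6.05% − 2.53%) = 7.0180%
α = Rp − E[R] = 9.33% − 7.0180% = 2.3120

2.31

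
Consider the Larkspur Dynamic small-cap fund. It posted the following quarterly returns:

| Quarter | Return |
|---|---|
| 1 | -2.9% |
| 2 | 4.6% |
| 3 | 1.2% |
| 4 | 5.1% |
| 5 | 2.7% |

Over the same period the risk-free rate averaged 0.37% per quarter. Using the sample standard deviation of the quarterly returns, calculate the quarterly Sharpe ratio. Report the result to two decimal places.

0.55

r̄ = (-2.9 + 4.6 + 1.2 + 5.1 + 2.7) / 5 = 2.1400%
Σ(r − r̄)² = (-2.9 − 2.1400)² + (4.6 − 2.1400)² + (1.2 − 2.1400)² + … = 41.4120
sample σ = √(41.4120 / 4) = √10.3530 = 3.2176%
Sharpe = (r̄ − rf) / σ = (2.1400 − 0.37) / 3.2176 = 1.7700 / 3.2176 = 0.5501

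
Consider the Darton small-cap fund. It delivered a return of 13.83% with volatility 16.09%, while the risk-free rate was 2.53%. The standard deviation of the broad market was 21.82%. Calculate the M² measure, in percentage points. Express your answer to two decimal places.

Sharpe = (Rp − Rf) / σp = (13.83% − 2.53%) / 16.09% = 0.7023
M² = Rf + Sharpe × σm = 2.53% + 0.7023 × 21.82% = 17.8542%

17.85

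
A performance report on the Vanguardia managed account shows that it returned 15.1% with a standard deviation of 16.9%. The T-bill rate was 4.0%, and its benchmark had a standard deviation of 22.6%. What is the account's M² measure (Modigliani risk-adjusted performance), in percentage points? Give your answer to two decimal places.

Sharpe = (Rp − Rf) / σp = (15.1% − 4.0%) / 16.9% = 0.6568
M² = Rf + Sharpe × σm = 4.0% + 0.6568 × 22.6% = 18.8437%

18.84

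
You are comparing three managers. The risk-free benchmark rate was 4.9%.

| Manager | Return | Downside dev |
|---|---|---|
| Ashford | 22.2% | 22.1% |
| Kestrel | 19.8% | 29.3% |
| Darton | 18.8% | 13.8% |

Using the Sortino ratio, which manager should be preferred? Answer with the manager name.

Darton

Ashford: Sortino ratio = (22.2% − 4.9%) / 22.1% = 0.783
Kestrel: Sortino ratio = (19.8% − 4.9%) / 29.3% = 0.509
Darton: Sortino ratio = (18.8% − 4.9%) / 13.8% = 1.007
Highest: Darton (1.007).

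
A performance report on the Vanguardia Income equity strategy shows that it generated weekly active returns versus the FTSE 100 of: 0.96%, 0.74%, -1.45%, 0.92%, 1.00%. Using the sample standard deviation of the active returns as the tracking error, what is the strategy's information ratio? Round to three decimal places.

r̄ = (0.96 + 0.74 − 1.45 + 0.92 + 1) / 5 = 2.170 / 5 = 0.4340%
Sample σ = √[Σ(r − r̄)² / 4] = √[4.4763 / 4] = √1.1191 = 1.0579%
IR = r̄ / tracking error = 0.4340 / 1.0579 = 0.4102

0.410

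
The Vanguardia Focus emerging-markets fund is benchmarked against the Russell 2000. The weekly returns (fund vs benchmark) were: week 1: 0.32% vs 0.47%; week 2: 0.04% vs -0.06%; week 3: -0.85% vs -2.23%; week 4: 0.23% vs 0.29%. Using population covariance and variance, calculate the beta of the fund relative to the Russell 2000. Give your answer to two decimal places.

0.43

r̄p = -0.0650%,  r̄m = -0.3825%
Cov = Σ(rp − r̄p)(rm − r̄m) / 4 = 0.5027
Var(rm) = Σ(rm − r̄m)² / 4 = 1.1741
β = Cov / Var = 0.5027 / 1.1741 = 0.4282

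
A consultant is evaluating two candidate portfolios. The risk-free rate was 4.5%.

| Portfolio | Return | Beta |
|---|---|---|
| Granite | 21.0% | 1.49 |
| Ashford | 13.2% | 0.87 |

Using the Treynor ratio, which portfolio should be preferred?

Granite

Granite: Treynor = (21.0% − 4.5%) / 1.49 = 11.074
Ashford: Treynor = (13.2% − 4.5%) / 0.87 = 10.000
Highest: Granite (11.074).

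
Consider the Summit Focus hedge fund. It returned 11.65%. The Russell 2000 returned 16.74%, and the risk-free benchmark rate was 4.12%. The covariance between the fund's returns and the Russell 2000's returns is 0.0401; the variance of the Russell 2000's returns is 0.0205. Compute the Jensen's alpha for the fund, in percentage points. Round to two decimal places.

β = Cov / Var = 0.0401 / 0.0205 = 1.9561
E[R] = Rf + β(Rm − Rf) = 4.12% + 1.9561 × (16.74% − 4.12%) = 28.8060%
α = Rp − E[R] = 11.65% − 28.8060% = -17.1560

-17.16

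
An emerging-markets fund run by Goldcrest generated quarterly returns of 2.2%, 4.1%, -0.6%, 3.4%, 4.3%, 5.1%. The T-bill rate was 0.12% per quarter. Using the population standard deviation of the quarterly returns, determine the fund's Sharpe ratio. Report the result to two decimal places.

1.58

r̄ = (2.2 + 4.1 − 0.6 + 3.4 + 4.3 + 5.1) / 6 = 3.0833%
Σ(r − r̄)² = (2.2 − 3.0833)² + (4.1 − 3.0833)² + … = 21.0283
σ = √[21.0283 / 6] = 1.8721%
Sharpe = (r̄ − rf) / σ = (3.0833 − 0.12) / 1.8721 = 2.9633 / 1.8721 = 1.5829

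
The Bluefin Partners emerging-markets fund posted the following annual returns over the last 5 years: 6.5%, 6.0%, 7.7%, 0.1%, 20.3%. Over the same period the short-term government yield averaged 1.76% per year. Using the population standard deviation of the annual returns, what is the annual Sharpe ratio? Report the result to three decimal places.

r̄ = (6.5 + 6 + 7.7 + 0.1 + 20.3) / 5 = 40.60 / 5 = 8.1200%
Population std dev = √[219.9680 / 5] = 6.6328%
Sharpe = (r̄ − rf) / σ = (8.1200 − 1.76) / 6.6328 = 6.3600 / 6.6328 = 0.9589

0.959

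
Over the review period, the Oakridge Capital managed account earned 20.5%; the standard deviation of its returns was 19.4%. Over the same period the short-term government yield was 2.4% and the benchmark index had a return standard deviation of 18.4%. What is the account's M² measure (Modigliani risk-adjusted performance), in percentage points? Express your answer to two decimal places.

19.57

Sharpe = (Rp − Rf) / σp = (20.5% − 2.4%) / 19.4% = 0.9330
M² = Rf + Sharpe × σm = 2.4% + 0.9330 × 18.4% = 19.5672%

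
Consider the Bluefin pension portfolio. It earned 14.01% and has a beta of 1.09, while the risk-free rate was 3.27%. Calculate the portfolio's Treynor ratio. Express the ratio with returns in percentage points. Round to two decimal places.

9.85

Treynor = (Rp − Rf) / β = (14.01% − 3.27%) / 1.09 = 10.74 / 1.09 = 9.8532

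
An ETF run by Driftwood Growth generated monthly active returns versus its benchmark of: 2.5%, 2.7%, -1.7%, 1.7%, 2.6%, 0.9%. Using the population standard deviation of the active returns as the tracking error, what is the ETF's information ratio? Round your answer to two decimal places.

Mean return r̄ = 8.70 / 6 = 1.4500%
Σ(r − r̄)² = 14.2750; population σ = √(14.2750/6) = 1.5425%
IR = r̄ / tracking error = 1.4500 / 1.5425 = 0.9400

0.94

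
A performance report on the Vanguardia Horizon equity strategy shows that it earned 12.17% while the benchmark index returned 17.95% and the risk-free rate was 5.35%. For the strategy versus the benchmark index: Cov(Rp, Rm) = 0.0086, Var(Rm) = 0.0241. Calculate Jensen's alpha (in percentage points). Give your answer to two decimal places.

2.32

β = Cov / Var = 0.0086 / 0.0241 = 0.3568
E[R] = Rf + β(Rm − Rf) = 5.35% + 0.3568 × (17.95% − 5.35%) = 9.8457%
α = Rp − E[R] = 12.17% − 9.8457% = 2.3243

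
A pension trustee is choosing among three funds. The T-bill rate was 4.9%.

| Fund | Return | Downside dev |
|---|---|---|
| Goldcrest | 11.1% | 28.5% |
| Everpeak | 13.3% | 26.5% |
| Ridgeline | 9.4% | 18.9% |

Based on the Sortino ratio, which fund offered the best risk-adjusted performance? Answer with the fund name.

Goldcrest: Sortino ratio = (11.1% − 4.9%) / 28.5% = 0.218
Everpeak: Sortino ratio = (13.3% − 4.9%) / 26.5% = 0.317
Ridgeline: Sortino ratio = (9.4% − 4.9%) / 18.9% = 0.238
Highest: Everpeak (0.317).

Everpeak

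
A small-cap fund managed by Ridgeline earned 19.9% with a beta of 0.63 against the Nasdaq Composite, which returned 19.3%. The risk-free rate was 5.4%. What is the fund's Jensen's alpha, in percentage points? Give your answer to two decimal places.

CAPM expected return = Rf + β(Rm − Rf) = 5.4% + 0.63 × (19.3% − 5.4%) = 5.4 + 0.63 × 13.90 = 14.1570%
Jensen's α = Rp − E[R] = 19.9% − 14.1570% = 5.7430

5.74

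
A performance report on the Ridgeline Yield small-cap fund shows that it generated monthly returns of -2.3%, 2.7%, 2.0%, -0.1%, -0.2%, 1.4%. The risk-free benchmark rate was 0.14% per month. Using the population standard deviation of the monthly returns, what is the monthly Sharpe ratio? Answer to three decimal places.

r̄ = (-2.3 + 2.7 + 2 − 0.1 − 0.2 + 1.4) / 6 = 0.5833%
Population std dev = √[16.5483 / 6] = 1.6607%
Sharpe = (r̄ − rf) / σ = (0.5833 − 0.14) / 1.6607 = 0.4433 / 1.6607 = 0.2669

0.267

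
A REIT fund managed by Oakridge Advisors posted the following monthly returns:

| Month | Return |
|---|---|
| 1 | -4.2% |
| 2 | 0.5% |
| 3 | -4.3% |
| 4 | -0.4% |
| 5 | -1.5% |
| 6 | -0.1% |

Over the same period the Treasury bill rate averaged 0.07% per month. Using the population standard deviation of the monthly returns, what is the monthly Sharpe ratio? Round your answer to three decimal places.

-0.904

r̄ = (-4.2 + 0.5 − 4.3 − 0.4 − 1.5 − 0.1) / 6 = -10.00 / 6 = -1.6667%
Σ(r − r̄)² = (-4.2 − (-1.6667))² + (0.5 − (-1.6667))² + … = 22.1333
population σ = √(22.1333 / 6) = √3.6889 = 1.9207%
Sharpe = (r̄ − rf) / σ = (-1.6667 − 0.07) / 1.9207 = -1.7367 / 1.9207 = -0.9042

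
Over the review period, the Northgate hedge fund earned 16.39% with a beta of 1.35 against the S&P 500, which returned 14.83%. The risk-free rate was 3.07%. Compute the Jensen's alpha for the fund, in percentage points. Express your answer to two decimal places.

-2.56

CAPM expected return = Rf + β(Rm − Rf) = 3.07% + 1.35 × (14.83% − 3.07%) = 3.07 + 1.35 × 11.76 = 18.9460%
Jensen's α = Rp − E[R] = 16.39% − 18.9460% = -2.5560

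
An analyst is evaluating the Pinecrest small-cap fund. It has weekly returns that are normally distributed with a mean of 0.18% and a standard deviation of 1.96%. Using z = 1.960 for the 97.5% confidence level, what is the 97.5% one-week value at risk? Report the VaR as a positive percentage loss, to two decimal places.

VaR (as % loss) = −(μ − z·σ) = −(0.18% − 1.960 × 1.96%) = −(-3.6616%) = 3.6616%

3.66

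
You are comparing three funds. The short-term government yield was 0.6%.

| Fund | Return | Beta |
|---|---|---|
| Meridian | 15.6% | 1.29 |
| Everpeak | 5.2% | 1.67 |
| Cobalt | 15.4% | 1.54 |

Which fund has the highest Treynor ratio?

Meridian: Treynor = (15.6% − 0.6%) / 1.29 = 11.628
Everpeak: Treynor = (5.2% − 0.6%) / 1.67 = 2.754
Cobalt: Treynor = (15.4% − 0.6%) / 1.54 = 9.610
Highest: Meridian (11.628).

Meridian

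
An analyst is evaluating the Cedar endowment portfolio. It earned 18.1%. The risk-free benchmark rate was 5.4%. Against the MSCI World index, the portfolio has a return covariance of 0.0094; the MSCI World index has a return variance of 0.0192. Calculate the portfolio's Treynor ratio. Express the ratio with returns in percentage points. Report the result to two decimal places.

25.94

β = Cov / Var = 0.0094 / 0.0192 = 0.4896
Treynor = (Rp − Rf) / β = (18.1% − 5.4%) / 0.4896 = 12.70 / 0.4896 = 25.9395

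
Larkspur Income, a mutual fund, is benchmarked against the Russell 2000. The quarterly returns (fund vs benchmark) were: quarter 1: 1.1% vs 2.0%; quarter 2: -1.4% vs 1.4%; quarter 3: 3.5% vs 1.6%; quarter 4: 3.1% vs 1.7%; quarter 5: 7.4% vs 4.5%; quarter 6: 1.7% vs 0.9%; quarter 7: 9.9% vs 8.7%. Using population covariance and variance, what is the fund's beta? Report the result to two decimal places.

r̄p = 3.6143%,  r̄m = 2.9714%
Cov = Σ(rp − r̄p)(rm − r̄m) / 7 = 8.1276
Var(rm) = Σ(rm − r̄m)² / 7 = 6.6220
β = Cov / Var = 8.1276 / 6.6220 = 1.2274

1.23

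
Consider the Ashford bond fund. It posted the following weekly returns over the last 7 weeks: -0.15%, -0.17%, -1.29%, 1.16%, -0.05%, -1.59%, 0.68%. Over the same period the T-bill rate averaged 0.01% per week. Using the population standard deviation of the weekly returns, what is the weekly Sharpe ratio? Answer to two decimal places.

-0.23

μ = (-0.15 − 0.17 − 1.29 + 1.16 − 0.05 − 1.59 + 0.68) / 7 = -0.2014%
Σ(r − μ)² = (-0.15 − (-0.2014))² + (-0.17 − (-0.2014))² + (-1.29 − (-0.2014))² + … = 5.7701
σ = √[5.7701 / 7] = 0.9079%
Sharpe = (μ − rf) / σ = (-0.2014 − 0.01) / 0.9079 = -0.2114 / 0.9079 = -0.2328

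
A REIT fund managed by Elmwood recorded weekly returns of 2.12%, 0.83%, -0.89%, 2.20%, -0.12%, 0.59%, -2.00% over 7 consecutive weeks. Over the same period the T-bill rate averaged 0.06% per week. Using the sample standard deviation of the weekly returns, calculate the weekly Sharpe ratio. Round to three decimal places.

0.215

Mean return r̄ = 2.730 / 7 = 0.3900%
Sample std dev = √[14.1132 / 6] = 1.5337%
Sharpe = (r̄ − rf) / σ = (0.3900 − 0.06) / 1.5337 = 0.3300 / 1.5337 = 0.2152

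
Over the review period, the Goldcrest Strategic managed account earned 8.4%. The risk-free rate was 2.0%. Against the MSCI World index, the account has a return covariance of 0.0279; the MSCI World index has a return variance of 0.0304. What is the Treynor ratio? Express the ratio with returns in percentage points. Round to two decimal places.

6.97

β = Cov / Var = 0.0279 / 0.0304 = 0.9178
Treynor = (Rp − Rf) / β = (8.4% − 2.0%) / 0.9178 = 6.40 / 0.9178 = 6.9732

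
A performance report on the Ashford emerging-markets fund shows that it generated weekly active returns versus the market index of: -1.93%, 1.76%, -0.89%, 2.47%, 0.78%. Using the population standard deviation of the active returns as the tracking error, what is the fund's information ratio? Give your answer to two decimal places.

0.27

Mean return μ = 2.190 / 5 = 0.4380%
Σ(r − μ)² = 13.3647; population σ = √(13.3647/5) = 1.6349%
IR = μ / tracking error = 0.4380 / 1.6349 = 0.2679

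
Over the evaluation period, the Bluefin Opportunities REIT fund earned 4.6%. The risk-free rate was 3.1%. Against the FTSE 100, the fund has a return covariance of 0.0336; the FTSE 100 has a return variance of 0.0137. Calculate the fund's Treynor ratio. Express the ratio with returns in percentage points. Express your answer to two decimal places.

0.61

β = Cov / Var = 0.0336 / 0.0137 = 2.4526
Treynor = (Rp − Rf) / β = (4.6% − 3.1%) / 2.4526 = 1.50 / 2.4526 = 0.6116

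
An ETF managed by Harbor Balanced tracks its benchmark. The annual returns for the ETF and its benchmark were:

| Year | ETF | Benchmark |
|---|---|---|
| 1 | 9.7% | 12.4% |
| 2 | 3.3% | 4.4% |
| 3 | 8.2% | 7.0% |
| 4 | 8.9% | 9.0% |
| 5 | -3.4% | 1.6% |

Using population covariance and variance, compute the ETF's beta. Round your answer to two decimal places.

1.21

r̄p = 5.3400%,  r̄m = 6.8800%
Cov = Σ(rp − r̄p)(rm − r̄m) / 5 = 16.6328
Var(rm) = Σ(rm − r̄m)² / 5 = 13.8016
β = Cov / Var = 16.6328 / 13.8016 = 1.2051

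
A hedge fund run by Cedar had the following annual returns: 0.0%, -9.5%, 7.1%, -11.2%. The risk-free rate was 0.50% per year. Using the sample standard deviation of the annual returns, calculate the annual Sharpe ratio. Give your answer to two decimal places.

Mean return r̄ = -13.60 / 4 = -3.4000%
Σ(r − r̄)² = (0 − (-3.4000))² + (-9.5 − (-3.4000))² + (7.1 − (-3.4000))² + … = 219.8600
σ = √[219.8600 / 3] = 8.5608%
Sharpe = (r̄ − rf) / σ = (-3.4000 − 0.5) / 8.5608 = -3.9000 / 8.5608 = -0.4556

-0.46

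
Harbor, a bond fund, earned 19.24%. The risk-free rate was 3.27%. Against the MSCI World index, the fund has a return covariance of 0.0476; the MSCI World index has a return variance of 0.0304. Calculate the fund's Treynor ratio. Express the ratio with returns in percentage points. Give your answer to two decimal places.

10.20

β = Cov / Var = 0.0476 / 0.0304 = 1.5658
Treynor = (Rp − Rf) / β = (19.24% − 3.27%) / 1.5658 = 15.97 / 1.5658 = 10.1993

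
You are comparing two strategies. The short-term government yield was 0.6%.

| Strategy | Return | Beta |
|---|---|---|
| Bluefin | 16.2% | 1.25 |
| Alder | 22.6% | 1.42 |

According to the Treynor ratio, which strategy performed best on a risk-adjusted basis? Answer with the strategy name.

Bluefin: Treynor = (16.2% − 0.6%) / 1.25 = 12.480
Alder: Treynor = (22.6% − 0.6%) / 1.42 = 15.493
Highest: Alder (15.493).

Alder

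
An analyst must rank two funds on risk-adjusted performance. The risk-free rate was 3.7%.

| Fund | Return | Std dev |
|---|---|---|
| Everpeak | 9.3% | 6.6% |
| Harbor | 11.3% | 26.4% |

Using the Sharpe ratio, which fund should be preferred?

Everpeak: Sharpe ratio = (9.3% − 3.7%) / 6.6% = 0.848
Harbor: Sharpe ratio = (11.3% − 3.7%) / 26.4% = 0.288
Highest: Everpeak (0.848).

Everpeak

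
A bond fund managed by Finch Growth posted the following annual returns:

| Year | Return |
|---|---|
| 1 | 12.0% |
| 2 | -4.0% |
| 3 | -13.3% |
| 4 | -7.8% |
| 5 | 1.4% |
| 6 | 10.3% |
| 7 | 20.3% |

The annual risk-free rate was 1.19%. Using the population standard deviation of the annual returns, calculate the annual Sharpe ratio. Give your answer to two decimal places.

0.14

r̄ = (12 − 4 − 13.3 − 7.8 + 1.4 + 10.3 + 20.3) / 7 = 2.7000%
Population std dev = √[866.8400 / 7] = 11.1281%
Sharpe = (r̄ − rf) / σ = (2.7000 − 1.19) / 11.1281 = 1.5100 / 11.1281 = 0.1357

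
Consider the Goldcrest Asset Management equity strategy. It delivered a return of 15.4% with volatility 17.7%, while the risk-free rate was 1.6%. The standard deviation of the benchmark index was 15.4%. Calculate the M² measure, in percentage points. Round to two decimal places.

13.61

Sharpe = (Rp − Rf) / σp = (15.4% − 1.6%) / 17.7% = 0.7797
M² = Rf + Sharpe × σm = 1.6% + 0.7797 × 15.4% = 13.6074%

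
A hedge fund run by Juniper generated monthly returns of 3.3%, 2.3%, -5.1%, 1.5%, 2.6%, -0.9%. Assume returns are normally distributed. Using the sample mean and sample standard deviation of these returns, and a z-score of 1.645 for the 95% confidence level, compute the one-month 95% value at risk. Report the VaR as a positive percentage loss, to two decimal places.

Mean return μ = 3.70 / 6 = 0.6167%
Σ(r − μ)² = 49.7283; sample σ = √(49.7283/5) = 3.1537%
VaR = −(μ − z·σ) = −(0.6167 − 1.645 × 3.1537) = −(-4.5711) = 4.5711%

4.57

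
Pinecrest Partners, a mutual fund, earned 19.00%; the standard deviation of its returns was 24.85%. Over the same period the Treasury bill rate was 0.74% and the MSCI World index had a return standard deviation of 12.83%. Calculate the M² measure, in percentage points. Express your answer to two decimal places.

Sharpe = (Rp − Rf) / σp = (19.00% − 0.74%) / 24.85% = 0.7348
M² = Rf + Sharpe × σm = 0.74% + 0.7348 × 12.83% = 10.1675%

10.17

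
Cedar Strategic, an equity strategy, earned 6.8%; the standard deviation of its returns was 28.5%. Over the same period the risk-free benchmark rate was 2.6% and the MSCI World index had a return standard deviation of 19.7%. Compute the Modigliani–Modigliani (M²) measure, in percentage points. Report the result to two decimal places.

Sharpe = (Rp − Rf) / σp = (6.8% − 2.6%) / 28.5% = 0.1474
M² = Rf + Sharpe × σm = 2.6% + 0.1474 × 19.7% = 5.5038%

5.50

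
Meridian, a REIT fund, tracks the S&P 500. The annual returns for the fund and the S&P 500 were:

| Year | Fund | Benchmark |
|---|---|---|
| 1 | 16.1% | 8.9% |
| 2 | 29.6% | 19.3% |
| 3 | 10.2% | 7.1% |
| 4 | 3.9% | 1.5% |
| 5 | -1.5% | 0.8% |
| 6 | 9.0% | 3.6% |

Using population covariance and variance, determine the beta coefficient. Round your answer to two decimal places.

1.54

r̄p = 11.2167%,  r̄m = 6.8667%
Cov = Σ(rp − r̄p)(rm − r̄m) / 6 = 60.3189
Var(rm) = Σ(rm − r̄m)² / 6 = 39.1756
β = Cov / Var = 60.3189 / 39.1756 = 1.5397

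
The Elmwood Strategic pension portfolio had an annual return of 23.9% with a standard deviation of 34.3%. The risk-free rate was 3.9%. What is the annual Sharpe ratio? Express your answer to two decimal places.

0.58

Sharpe = (Rp − Rf) / σp = (23.9% − 3.9%) / 34.3% = 20.00% / 34.3% = 0.5831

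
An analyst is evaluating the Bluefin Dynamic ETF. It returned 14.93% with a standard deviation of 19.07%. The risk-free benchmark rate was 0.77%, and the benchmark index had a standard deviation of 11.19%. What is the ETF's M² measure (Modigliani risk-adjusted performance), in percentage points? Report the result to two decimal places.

9.08

Sharpe = (Rp − Rf) / σp = (14.93% − 0.77%) / 19.07% = 0.7425
M² = Rf + Sharpe × σm = 0.77% + 0.7425 × 11.19% = 9.0786%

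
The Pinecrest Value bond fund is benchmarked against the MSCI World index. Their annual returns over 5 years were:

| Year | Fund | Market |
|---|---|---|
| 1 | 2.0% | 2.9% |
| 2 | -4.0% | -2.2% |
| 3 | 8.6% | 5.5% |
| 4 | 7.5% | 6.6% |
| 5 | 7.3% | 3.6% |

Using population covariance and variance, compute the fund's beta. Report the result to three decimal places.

1.460

r̄p = 4.2800%,  r̄m = 3.2800%
Cov = Σ(rp − r̄p)(rm − r̄m) / 5 = 13.4976
Var(rm) = Σ(rm − r̄m)² / 5 = 9.2456
β = Cov / Var = 13.4976 / 9.2456 = 1.4599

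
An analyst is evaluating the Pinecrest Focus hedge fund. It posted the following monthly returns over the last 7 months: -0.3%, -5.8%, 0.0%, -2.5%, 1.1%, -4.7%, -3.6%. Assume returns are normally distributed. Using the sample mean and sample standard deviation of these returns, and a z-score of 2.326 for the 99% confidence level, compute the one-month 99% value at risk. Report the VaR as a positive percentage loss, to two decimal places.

8.31

Mean return r̄ = -15.80 / 7 = -2.2571%
Σ(r − r̄)² = (-0.3 − (-2.2571))² + (-5.8 − (-2.2571))² + … = 40.5771
σ = √[40.5771 / 6] = 2.6005%
VaR = −(r̄ − z·σ) = −(-2.2571 − 2.326 × 2.6005) = −(-8.3059) = 8.3059%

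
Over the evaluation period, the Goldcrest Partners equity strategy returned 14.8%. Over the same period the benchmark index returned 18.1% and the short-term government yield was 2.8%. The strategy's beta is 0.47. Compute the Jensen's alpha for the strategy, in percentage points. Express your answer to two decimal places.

CAPM expected return = Rf + β(Rm − Rf) = 2.8% + 0.47 × (18.1% − 2.8%) = 2.8 + 0.47 × 15.30 = 9.9910%
Jensen's α = Rp − E[R] = 14.8% − 9.9910% = 4.8090

4.81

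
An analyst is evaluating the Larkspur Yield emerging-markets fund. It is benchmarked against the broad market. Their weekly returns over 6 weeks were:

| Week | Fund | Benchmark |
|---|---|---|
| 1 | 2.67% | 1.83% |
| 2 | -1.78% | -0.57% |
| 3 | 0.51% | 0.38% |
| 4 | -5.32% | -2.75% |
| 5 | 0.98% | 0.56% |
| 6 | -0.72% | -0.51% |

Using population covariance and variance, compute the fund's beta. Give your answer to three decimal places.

r̄p = -0.6100%,  r̄m = -0.1767%
Cov = Σ(rp − r̄p)(rm − r̄m) / 6 = 3.4990
Var(rm) = Σ(rm − r̄m)² / 6 = 1.9612
β = Cov / Var = 3.4990 / 1.9612 = 1.7841

1.784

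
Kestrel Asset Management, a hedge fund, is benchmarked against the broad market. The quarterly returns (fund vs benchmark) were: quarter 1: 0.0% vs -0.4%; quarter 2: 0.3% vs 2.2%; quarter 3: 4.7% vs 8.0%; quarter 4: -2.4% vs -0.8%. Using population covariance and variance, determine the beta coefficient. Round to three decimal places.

r̄p = 0.6500%,  r̄m = 2.2500%
Cov = Σ(rp − r̄p)(rm − r̄m) / 4 = 8.5825
Var(rm) = Σ(rm − r̄m)² / 4 = 12.3475
β = Cov / Var = 8.5825 / 12.3475 = 0.6951

0.695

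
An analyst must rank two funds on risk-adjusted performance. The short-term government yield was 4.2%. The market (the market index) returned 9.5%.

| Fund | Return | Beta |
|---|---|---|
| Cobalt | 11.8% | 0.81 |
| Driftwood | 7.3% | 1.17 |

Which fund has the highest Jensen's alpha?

Cobalt: α = 11.8% − [4.2% + 0.81 × (9.5% − 4.2%)] = 3.307
Driftwood: α = 7.3% − [4.2% + 1.17 × (9.5% − 4.2%)] = -3.101
Highest: Cobalt (3.307).

Cobalt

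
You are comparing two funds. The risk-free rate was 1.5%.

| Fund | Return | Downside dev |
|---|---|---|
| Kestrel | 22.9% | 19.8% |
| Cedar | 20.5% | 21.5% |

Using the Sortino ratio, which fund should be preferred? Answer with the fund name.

Kestrel

Kestrel: Sortino ratio = (22.9% − 1.5%) / 19.8% = 1.081
Cedar: Sortino ratio = (20.5% − 1.5%) / 21.5% = 0.884
Highest: Kestrel (1.081).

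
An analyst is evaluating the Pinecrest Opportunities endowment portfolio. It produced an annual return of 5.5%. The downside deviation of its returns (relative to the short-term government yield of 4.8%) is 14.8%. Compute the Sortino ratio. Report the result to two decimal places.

Sortino = (Rp − Rf) / σd = (5.5% − 4.8%) / 14.8% = 0.70% / 14.8% = 0.0473

0.05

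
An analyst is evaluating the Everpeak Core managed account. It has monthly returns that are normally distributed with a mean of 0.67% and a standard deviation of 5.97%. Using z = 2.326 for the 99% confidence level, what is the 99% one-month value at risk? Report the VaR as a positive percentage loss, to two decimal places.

13.22

VaR (as % loss) = −(μ − z·σ) = −(0.67% − 2.326 × 5.97%) = −(-13.21622%) = 13.21622%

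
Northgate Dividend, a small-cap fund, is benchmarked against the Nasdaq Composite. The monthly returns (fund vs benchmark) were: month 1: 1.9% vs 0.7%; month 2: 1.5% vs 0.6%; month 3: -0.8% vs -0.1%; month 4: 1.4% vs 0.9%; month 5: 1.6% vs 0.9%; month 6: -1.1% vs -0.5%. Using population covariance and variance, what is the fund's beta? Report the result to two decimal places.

2.18

r̄p = 0.7500%,  r̄m = 0.4167%
Cov = Σ(rp − r̄p)(rm − r̄m) / 6 = 0.6142
Var(rm) = Σ(rm − r̄m)² / 6 = 0.2814
β = Cov / Var = 0.6142 / 0.2814 = 2.1827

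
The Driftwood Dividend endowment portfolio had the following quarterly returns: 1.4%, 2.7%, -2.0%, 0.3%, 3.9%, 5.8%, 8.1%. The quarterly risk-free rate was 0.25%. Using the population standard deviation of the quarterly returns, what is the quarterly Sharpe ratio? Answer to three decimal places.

Mean return μ = 20.20 / 7 = 2.8857%
Σ(r − μ)² = (1.4 − 2.8857)² + (2.7 − 2.8857)² + … = 69.5086
σ = √[69.5086 / 7] = 3.1512%
Sharpe = (μ − rf) / σ = (2.8857 − 0.25) / 3.1512 = 2.6357 / 3.1512 = 0.8364

0.836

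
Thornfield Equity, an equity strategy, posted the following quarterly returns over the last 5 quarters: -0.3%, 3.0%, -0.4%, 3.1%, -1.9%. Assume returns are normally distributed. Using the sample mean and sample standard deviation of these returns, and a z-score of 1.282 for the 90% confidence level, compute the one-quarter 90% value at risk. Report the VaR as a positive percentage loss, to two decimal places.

μ = (-0.3 + 3 − 0.4 + 3.1 − 1.9) / 5 = 3.50 / 5 = 0.7000%
Σ(r − μ)² = (-0.3 − 0.7000)² + (3 − 0.7000)² + … = 20.0200
sample σ = √(20.0200 / 4) = √5.0050 = 2.2372%
VaR = −(μ − z·σ) = −(0.7000 − 1.282 × 2.2372) = −(-2.1681) = 2.1681%

2.17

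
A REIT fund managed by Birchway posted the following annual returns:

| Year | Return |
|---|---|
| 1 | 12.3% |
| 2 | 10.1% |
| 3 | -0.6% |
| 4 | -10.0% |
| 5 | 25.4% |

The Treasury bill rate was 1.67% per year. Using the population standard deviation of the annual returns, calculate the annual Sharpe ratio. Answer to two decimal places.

0.48

μ = (12.3 + 10.1 − 0.6 − 10 + 25.4) / 5 = 37.20 / 5 = 7.4400%
Population σ = √[Σ(r − μ)² / 5] = √[722.0520 / 5] = √144.4104 = 12.0171%
Sharpe = (μ − rf) / σ = (7.4400 − 1.67) / 12.0171 = 5.7700 / 12.0171 = 0.4801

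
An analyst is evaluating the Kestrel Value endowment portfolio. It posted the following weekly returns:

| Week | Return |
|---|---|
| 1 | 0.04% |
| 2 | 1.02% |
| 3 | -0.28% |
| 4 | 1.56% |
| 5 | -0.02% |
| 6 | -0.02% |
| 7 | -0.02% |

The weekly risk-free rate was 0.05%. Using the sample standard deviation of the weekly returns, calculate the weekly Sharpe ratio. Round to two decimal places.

0.40

μ = (0.04 + 1.02 − 0.28 + 1.56 − 0.02 − 0.02 − 0.02) / 7 = 0.3257%
Sample σ = √[Σ(r − μ)² / 6] = √[2.8126 / 6] = √0.4688 = 0.6847%
Sharpe = (μ − rf) / σ = (0.3257 − 0.05) / 0.6847 = 0.2757 / 0.6847 = 0.4027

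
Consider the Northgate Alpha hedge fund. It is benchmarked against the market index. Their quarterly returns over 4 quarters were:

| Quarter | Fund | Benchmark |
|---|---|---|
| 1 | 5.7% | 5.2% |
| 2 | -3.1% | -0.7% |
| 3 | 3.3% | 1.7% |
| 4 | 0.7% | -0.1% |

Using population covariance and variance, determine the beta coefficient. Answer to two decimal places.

1.29

r̄p = 1.6500%,  r̄m = 1.5250%
Cov = Σ(rp − r̄p)(rm − r̄m) / 4 = 6.8213
Var(rm) = Σ(rm − r̄m)² / 4 = 5.2819
β = Cov / Var = 6.8213 / 5.2819 = 1.2914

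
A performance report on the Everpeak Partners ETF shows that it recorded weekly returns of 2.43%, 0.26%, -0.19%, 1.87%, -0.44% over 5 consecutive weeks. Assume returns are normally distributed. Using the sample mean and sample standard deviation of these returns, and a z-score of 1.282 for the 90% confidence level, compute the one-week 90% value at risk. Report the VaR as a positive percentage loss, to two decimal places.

0.86

Mean return r̄ = 3.930 / 5 = 0.7860%
Sample σ = √[Σ(r − r̄)² / 4] = √[6.6101 / 4] = √1.6525 = 1.2855%
VaR = −(r̄ − z·σ) = −(0.7860 − 1.282 × 1.2855) = −(-0.8620) = 0.8620%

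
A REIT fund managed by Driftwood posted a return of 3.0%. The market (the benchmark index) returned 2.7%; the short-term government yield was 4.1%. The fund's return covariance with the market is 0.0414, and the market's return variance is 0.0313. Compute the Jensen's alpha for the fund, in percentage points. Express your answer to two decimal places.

0.75

β = Cov / Var = 0.0414 / 0.0313 = 1.3227
E[R] = Rf + β(Rm − Rf) = 4.1% + 1.3227 × (2.7% − 4.1%) = 2.2482%
α = Rp − E[R] = 3.0% − 2.2482% = 0.7518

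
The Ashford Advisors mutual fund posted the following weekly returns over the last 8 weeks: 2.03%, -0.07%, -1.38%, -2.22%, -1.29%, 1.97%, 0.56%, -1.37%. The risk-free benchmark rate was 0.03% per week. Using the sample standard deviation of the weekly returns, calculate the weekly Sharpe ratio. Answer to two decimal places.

-0.16

r̄ = (2.03 − 0.07 − 1.38 − 2.22 − 1.29 + 1.97 + 0.56 − 1.37) / 8 = -1.770 / 8 = -0.2213%
Σ(r − r̄)² = (2.03 − (-0.2213))² + (-0.07 − (-0.2213))² + (-1.38 − (-0.2213))² + … = 18.3025
sample σ = √(18.3025 / 7) = √2.6146 = 1.6170%
Sharpe = (r̄ − rf) / σ = (-0.2213 − 0.03) / 1.6170 = -0.2513 / 1.6170 = -0.1554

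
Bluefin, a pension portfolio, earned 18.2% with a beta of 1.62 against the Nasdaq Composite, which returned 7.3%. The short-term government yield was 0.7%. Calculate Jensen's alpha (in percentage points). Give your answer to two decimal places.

CAPM expected return = Rf + β(Rm − Rf) = 0.7% + 1.62 × (7.3% − 0.7%) = 0.7 + 1.62 × 6.60 = 11.3920%
Jensen's α = Rp − E[R] = 18.2% − 11.3920% = 6.8080

6.81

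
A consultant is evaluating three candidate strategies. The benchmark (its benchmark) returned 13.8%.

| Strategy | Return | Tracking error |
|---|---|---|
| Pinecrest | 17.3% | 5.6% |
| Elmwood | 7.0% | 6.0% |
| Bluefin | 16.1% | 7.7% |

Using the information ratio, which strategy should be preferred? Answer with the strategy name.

Pinecrest: IR = (17.3% − 13.8%) / 5.6% = 0.625
Elmwood: IR = (7.0% − 13.8%) / 6.0% = -1.133
Bluefin: IR = (16.1% − 13.8%) / 7.7% = 0.299
Highest: Pinecrest (0.625).

Pinecrest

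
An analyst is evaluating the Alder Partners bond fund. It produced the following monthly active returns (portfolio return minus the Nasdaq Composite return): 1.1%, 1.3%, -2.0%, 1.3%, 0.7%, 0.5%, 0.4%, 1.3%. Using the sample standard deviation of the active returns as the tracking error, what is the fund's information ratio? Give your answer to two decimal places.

r̄ = (1.1 + 1.3 − 2 + 1.3 + 0.7 + 0.5 + 0.4 + 1.3) / 8 = 0.5750%
Σ(r − r̄)² = (1.1 − 0.5750)² + (1.3 − 0.5750)² + … = 8.5350
σ = √[8.5350 / 7] = 1.1042%
IR = r̄ / tracking error = 0.5750 / 1.1042 = 0.5207

0.52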